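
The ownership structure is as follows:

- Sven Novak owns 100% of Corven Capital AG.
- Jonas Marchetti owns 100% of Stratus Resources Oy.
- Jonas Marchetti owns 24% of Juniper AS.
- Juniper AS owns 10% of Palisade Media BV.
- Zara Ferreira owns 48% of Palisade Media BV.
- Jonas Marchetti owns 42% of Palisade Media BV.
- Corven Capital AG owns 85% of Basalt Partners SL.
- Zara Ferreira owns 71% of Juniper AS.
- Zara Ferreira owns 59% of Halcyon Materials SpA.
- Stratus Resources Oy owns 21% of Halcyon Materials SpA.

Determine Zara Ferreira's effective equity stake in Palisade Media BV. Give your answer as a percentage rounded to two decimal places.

55.10%

Zara reaches Palisade along 2 paths.
Direct stake: 48% = 48%.
Via Juniper: 71% × 10% = 7.1%.
Total: 48% + 7.1% = 55.1%.
Rounded: 55.10%.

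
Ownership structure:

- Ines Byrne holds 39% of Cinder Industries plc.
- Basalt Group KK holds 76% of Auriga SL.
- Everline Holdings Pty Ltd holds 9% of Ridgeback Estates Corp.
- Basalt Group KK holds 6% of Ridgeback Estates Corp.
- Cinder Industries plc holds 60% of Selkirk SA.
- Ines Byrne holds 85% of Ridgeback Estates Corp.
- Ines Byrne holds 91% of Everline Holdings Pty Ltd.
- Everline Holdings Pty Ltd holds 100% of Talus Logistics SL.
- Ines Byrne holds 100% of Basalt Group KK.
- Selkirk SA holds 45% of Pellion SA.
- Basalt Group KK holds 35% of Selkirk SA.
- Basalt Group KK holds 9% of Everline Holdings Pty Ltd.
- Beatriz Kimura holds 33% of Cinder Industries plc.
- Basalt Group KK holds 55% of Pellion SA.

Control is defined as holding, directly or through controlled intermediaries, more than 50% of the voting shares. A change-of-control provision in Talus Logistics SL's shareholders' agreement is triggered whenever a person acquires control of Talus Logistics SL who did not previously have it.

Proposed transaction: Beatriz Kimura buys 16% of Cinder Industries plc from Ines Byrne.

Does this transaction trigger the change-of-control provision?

The purchase adds only to Beatriz's holdings (Ines's stake shrinks), so Beatriz is the only person who could newly come to control Talus.
Beatriz's largest direct stake is 33% in Cinder, which does not meet the threshold, so Beatriz controls no company.
Neither Beatriz nor any entity Beatriz controls holds any voting interest in Talus.
So before the transaction, Beatriz does not control Talus.
After the purchase, Beatriz's direct stake in Cinder rises to 33% + 16% = 49%, and Ines's stake falls to 23%.
Beatriz's side now holds 49% of Cinder, not > 50%, so Beatriz still does not control Cinder.
After the transaction, neither Beatriz nor any entity Beatriz controls holds a voting interest in Talus, so Beatriz still does not control it.
No new person acquires control, so the clause is not triggered.

No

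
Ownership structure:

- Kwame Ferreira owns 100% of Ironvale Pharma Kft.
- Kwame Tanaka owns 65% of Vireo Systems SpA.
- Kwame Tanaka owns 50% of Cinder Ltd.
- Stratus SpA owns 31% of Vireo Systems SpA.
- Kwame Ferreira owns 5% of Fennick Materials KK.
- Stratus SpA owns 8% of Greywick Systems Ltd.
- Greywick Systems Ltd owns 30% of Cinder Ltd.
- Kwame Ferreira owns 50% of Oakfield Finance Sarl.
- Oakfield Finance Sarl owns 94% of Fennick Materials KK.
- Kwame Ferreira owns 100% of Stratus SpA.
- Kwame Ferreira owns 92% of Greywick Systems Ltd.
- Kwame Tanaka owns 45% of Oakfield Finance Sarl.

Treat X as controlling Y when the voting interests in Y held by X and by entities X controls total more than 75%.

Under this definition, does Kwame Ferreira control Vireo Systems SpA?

Kwame Ferreira holds 100% of Stratus, so Kwame Ferreira controls Stratus.
Kwame Ferreira and Stratus together hold 92% + 8% = 100% of Greywick, so Kwame Ferreira controls Greywick.
Kwame Ferreira holds 100% of Ironvale, so Kwame Ferreira controls Ironvale.
In Vireo, Kwame Ferreira's side holds only 31%, not > 75%.
So Kwame Ferreira does not control Vireo.

No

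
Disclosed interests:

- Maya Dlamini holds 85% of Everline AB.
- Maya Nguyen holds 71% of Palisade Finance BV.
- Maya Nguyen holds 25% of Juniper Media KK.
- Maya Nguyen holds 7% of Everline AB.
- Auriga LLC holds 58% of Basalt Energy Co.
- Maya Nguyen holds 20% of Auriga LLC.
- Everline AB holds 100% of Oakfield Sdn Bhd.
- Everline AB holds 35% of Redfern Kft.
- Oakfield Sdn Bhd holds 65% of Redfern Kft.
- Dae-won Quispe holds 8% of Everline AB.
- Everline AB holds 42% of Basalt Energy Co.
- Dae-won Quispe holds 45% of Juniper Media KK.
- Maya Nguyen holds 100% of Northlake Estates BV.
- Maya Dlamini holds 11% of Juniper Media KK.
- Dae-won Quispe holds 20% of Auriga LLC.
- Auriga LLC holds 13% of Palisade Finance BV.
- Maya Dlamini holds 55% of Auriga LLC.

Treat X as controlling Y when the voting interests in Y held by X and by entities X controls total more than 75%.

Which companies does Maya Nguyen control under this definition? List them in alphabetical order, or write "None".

Maya Nguyen holds 100% of Northlake, so Maya Nguyen controls Northlake.
No other company's threshold is met.

Northlake Estates BV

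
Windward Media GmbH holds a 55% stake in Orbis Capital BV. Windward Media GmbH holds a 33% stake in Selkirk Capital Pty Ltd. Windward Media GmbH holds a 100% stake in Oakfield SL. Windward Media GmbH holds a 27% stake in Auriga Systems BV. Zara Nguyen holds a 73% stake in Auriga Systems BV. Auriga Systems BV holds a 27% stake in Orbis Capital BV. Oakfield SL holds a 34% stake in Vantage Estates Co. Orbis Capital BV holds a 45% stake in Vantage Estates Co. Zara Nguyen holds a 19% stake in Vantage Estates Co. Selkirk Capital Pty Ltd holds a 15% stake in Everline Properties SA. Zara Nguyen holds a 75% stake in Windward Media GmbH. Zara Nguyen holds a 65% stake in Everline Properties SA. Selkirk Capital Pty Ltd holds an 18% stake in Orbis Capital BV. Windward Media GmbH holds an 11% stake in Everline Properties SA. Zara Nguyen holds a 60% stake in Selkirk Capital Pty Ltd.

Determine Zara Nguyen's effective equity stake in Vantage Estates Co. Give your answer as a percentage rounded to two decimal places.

Zara reaches Vantage along 7 paths.
Via Windward → Oakfield: 75% × 100% × 34% = 25.5%.
Via Windward → Orbis: 75% × 55% × 45% = 18.5625%.
Via Selkirk → Orbis: 60% × 18% × 45% = 4.86%.
Via Windward → Selkirk → Orbis: 75% × 33% × 18% × 45% = 2.00475%.
Via Auriga → Orbis: 73% × 27% × 45% = 8.8695%.
Via Windward → Auriga → Orbis: 75% × 27% × 27% × 45% = 2.460375%.
Direct stake: 19% = 19%.
Total: 25.5% + 18.5625% + 4.86% + 2.00475% + 8.8695% + 2.460375% + 19% = 81.257125%.
Rounded: 81.26%.

81.26%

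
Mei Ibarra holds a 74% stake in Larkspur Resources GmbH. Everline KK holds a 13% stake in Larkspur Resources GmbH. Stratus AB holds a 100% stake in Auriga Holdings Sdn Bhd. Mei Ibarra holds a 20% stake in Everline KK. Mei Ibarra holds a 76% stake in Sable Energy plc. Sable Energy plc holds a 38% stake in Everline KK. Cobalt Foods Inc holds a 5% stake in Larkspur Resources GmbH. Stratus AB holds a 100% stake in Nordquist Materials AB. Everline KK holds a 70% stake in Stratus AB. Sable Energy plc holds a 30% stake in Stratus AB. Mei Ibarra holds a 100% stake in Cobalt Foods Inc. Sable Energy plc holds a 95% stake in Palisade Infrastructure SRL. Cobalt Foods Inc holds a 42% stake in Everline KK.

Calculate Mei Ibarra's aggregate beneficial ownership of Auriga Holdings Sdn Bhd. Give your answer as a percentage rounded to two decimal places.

86.42%

Mei reaches Auriga along 4 paths.
Via Everline → Stratus: 20% × 70% × 100% = 14%.
Via Cobalt → Everline → Stratus: 100% × 42% × 70% × 100% = 29.4%.
Via Sable → Everline → Stratus: 76% × 38% × 70% × 100% = 20.216%.
Via Sable → Stratus: 76% × 30% × 100% = 22.8%.
Total: 14% + 29.4% + 20.216% + 22.8% = 86.416%.
Rounded: 86.42%.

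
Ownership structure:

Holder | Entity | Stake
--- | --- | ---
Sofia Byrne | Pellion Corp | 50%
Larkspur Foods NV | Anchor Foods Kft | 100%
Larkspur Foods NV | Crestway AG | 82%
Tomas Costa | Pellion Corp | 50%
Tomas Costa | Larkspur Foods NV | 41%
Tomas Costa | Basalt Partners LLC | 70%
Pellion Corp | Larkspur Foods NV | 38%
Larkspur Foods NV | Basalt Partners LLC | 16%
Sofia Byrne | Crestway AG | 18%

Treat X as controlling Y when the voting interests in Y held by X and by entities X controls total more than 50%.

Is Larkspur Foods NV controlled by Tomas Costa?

Tomas holds 70% of Basalt, so Tomas controls Basalt.
In Larkspur, Tomas's side holds only 41%, not > 50%.
So Tomas does not control Larkspur.

No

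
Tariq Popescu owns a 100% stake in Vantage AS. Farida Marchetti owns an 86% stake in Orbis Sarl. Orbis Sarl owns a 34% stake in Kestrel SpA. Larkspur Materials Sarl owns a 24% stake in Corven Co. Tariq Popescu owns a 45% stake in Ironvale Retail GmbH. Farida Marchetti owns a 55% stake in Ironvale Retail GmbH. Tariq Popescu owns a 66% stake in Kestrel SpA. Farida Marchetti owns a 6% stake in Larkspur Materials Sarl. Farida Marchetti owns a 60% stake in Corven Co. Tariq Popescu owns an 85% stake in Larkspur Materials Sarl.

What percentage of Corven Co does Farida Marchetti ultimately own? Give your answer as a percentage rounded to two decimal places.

Farida reaches Corven along 2 paths.
Via Larkspur: 6% × 24% = 1.44%.
Direct stake: 60% = 60%.
Total: 1.44% + 60% = 61.44%.

61.44%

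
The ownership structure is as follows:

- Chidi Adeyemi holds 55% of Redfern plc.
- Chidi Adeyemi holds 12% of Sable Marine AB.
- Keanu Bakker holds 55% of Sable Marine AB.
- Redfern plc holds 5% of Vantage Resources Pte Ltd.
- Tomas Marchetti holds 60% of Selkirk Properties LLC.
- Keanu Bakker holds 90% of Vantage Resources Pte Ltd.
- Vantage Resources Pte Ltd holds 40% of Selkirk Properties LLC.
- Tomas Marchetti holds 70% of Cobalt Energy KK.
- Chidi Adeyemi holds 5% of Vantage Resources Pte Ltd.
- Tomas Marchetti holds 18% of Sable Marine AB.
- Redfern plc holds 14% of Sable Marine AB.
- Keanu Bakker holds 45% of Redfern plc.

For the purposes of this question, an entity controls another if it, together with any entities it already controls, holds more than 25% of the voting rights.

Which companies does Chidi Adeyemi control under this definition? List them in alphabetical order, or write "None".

Chidi holds 55% of Redfern, so Chidi controls Redfern.
Redfern and Chidi together hold 14% + 12% = 26% of Sable, so Chidi controls Sable.
No other company's threshold is met.

Redfern plc, Sable Marine AB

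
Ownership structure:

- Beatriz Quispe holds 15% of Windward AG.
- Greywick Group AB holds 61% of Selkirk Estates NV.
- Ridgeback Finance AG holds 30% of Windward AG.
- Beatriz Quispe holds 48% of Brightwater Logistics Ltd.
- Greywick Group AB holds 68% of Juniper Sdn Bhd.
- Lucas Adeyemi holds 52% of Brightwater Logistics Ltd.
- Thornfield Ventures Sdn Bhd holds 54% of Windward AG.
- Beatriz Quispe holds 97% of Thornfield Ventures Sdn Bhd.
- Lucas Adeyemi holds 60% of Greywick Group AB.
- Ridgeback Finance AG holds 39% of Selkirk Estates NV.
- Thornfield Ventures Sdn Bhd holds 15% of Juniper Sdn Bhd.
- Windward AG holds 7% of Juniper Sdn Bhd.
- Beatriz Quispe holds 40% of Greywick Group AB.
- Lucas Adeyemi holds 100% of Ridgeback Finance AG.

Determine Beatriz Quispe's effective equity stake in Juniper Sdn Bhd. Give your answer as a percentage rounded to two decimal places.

46.47%

Beatriz reaches Juniper along 4 paths.
Via Windward: 15% × 7% = 1.05%.
Via Thornfield → Windward: 97% × 54% × 7% = 3.6666%.
Via Thornfield: 97% × 15% = 14.55%.
Via Greywick: 40% × 68% = 27.2%.
Total: 1.05% + 3.6666% + 14.55% + 27.2% = 46.4666%.
Rounded: 46.47%.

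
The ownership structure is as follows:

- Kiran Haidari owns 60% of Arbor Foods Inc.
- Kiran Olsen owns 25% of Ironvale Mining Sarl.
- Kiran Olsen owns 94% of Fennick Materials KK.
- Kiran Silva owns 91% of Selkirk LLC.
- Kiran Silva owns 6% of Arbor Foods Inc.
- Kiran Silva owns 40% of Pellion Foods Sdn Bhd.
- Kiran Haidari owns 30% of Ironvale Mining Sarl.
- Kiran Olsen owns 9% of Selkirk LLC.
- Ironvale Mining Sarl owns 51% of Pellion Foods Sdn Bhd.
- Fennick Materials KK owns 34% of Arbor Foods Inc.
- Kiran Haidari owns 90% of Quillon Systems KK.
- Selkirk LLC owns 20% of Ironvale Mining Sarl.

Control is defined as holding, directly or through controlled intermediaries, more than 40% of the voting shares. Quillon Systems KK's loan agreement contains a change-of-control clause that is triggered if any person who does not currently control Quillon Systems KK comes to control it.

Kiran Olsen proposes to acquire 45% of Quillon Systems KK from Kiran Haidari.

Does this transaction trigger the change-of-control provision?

Yes

The purchase adds only to Kiran Olsen's holdings (Kiran Haidari's stake shrinks), so Kiran Olsen is the only person who could newly come to control Quillon.
Kiran Olsen holds 94% of Fennick, so Kiran Olsen controls Fennick.
Neither Kiran Olsen nor any entity Kiran Olsen controls holds any voting interest in Quillon.
So before the transaction, Kiran Olsen does not control Quillon.
After the purchase, Kiran Olsen holds 45% of Quillon directly, and Kiran Haidari's stake falls to 45%.
Kiran Olsen holds 45% of Quillon, so Kiran Olsen controls Quillon.
Kiran Olsen did not control Quillon before and does after, so the clause is triggered.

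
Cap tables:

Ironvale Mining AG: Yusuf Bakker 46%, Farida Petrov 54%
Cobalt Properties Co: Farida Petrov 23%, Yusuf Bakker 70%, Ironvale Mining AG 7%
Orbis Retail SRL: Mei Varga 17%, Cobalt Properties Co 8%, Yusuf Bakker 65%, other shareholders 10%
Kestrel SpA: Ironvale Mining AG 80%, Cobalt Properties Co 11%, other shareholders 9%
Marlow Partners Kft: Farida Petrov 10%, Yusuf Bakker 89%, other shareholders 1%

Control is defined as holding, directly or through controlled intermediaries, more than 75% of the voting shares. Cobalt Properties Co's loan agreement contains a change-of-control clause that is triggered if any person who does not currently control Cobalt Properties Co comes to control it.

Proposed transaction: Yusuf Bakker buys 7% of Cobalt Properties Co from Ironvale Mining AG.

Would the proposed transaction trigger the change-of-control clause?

Yes

The purchase adds only to Yusuf's holdings (Ironvale's stake shrinks), so Yusuf is the only person who could newly come to control Cobalt.
Yusuf holds 89% of Marlow, so Yusuf controls Marlow.
In Cobalt, Yusuf's side holds only 70%, not > 75%.
So before the transaction, Yusuf does not control Cobalt.
After the purchase, Yusuf's direct stake in Cobalt rises to 70% + 7% = 77%, and Ironvale's stake falls to 0%.
Yusuf holds 77% of Cobalt, so Yusuf controls Cobalt.
Yusuf did not control Cobalt before and does after, so the clause is triggered.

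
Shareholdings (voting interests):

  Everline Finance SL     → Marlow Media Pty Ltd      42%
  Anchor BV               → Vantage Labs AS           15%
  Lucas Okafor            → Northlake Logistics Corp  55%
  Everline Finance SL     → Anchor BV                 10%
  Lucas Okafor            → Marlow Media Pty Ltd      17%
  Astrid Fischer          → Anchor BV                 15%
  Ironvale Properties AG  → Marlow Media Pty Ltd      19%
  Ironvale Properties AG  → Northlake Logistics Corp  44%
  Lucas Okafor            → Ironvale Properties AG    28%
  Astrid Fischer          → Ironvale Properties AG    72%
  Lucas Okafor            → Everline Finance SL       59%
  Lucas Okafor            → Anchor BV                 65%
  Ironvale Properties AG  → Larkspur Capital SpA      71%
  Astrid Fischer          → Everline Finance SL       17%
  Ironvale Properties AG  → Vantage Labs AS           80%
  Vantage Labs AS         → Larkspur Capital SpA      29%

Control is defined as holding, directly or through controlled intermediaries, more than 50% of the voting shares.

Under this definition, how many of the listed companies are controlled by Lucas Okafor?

Lucas holds 59% of Everline, so Lucas controls Everline.
Lucas and Everline together hold 65% + 10% = 75% of Anchor, so Lucas controls Anchor.
Lucas holds 55% of Northlake, so Lucas controls Northlake.
Everline and Lucas together hold 42% + 17% = 59% of Marlow, so Lucas controls Marlow.
No other company's threshold is met.
Lucas controls 4 companies.

4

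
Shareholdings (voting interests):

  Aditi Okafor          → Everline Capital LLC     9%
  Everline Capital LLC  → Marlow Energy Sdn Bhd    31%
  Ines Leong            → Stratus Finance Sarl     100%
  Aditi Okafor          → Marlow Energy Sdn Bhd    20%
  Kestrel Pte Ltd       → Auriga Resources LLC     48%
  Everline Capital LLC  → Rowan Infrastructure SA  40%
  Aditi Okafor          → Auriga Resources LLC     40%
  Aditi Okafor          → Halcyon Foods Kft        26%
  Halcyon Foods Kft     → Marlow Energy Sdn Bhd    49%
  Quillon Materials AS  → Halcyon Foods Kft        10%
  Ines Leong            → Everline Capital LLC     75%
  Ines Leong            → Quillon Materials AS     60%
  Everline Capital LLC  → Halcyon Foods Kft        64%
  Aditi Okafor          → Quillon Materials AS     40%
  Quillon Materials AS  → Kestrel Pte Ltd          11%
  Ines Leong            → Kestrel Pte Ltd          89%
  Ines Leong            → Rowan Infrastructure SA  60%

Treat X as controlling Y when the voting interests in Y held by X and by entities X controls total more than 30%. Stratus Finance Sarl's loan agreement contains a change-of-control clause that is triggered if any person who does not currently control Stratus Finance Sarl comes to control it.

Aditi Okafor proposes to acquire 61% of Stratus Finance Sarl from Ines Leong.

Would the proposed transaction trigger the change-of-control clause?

The purchase adds only to Aditi's holdings (Ines's stake shrinks), so Aditi is the only person who could newly come to control Stratus.
Aditi holds 40% of Quillon, so Aditi controls Quillon.
Aditi and Quillon together hold 26% + 10% = 36% of Halcyon, so Aditi controls Halcyon.
Aditi and Halcyon together hold 20% + 49% = 69% of Marlow, so Aditi controls Marlow.
Aditi holds 40% of Auriga, so Aditi controls Auriga.
Neither Aditi nor any entity Aditi controls holds any voting interest in Stratus.
So before the transaction, Aditi does not control Stratus.
After the purchase, Aditi holds 61% of Stratus directly, and Ines's stake falls to 39%.
Aditi holds 61% of Stratus, so Aditi controls Stratus.
Aditi did not control Stratus before and does after, so the clause is triggered.

Yes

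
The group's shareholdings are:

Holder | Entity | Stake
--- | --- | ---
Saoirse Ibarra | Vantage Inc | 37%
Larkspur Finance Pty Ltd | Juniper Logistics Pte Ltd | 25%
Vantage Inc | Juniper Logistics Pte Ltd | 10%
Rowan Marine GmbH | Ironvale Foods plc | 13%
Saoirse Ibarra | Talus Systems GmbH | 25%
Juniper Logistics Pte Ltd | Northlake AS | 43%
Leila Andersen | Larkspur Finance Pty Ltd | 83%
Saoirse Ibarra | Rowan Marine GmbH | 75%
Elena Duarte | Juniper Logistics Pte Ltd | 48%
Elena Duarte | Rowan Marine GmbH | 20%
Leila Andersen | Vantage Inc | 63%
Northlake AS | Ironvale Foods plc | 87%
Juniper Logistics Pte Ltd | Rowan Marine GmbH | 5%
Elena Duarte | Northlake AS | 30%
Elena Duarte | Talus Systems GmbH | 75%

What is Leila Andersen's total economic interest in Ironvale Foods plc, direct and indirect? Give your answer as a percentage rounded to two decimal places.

Leila reaches Ironvale along 4 paths.
Via Larkspur → Juniper → Rowan: 83% × 25% × 5% × 13% = 0.134875%.
Via Vantage → Juniper → Rowan: 63% × 10% × 5% × 13% = 0.04095%.
Via Larkspur → Juniper → Northlake: 83% × 25% × 43% × 87% = 7.762575%.
Via Vantage → Juniper → Northlake: 63% × 10% × 43% × 87% = 2.35683%.
Total: 0.134875% + 0.04095% + 7.762575% + 2.35683% = 10.29523%.
Rounded: 10.30%.

10.30%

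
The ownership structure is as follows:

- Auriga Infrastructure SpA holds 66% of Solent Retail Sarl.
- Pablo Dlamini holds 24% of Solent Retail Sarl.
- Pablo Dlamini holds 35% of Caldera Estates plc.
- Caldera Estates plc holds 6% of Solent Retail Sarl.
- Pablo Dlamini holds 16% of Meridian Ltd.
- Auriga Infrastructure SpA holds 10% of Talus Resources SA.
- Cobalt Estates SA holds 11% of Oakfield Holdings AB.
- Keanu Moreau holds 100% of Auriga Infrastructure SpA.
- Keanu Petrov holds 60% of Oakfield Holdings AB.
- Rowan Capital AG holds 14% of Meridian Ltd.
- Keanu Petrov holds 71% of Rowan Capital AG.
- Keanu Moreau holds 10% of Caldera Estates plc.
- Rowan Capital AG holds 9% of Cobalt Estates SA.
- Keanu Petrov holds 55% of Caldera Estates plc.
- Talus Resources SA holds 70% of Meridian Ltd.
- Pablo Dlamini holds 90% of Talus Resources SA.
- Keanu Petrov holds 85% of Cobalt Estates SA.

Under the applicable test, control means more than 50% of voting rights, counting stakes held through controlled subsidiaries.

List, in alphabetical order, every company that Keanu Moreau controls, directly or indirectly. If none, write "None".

Auriga Infrastructure SpA, Solent Retail Sarl

Keanu Moreau holds 100% of Auriga, so Keanu Moreau controls Auriga.
Auriga holds 66% of Solent, so Keanu Moreau controls Solent.
No other company's threshold is met.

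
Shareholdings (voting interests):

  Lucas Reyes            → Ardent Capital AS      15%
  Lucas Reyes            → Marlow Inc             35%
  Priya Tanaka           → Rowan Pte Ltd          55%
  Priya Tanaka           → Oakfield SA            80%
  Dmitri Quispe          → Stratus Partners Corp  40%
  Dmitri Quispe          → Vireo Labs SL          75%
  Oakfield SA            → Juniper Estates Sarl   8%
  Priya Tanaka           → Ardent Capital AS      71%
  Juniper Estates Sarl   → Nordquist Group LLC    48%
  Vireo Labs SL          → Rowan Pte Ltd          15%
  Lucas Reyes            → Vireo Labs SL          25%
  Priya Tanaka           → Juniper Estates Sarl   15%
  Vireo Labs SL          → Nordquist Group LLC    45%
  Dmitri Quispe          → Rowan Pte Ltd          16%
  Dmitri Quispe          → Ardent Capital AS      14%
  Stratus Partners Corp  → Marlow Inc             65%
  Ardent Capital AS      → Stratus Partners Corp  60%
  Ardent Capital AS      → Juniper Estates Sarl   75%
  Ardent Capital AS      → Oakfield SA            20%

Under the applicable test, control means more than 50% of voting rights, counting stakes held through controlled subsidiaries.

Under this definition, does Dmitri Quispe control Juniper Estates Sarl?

Dmitri holds 75% of Vireo, so Dmitri controls Vireo.
Neither Dmitri nor any entity Dmitri controls holds any voting interest in Juniper.
So Dmitri does not control Juniper.

No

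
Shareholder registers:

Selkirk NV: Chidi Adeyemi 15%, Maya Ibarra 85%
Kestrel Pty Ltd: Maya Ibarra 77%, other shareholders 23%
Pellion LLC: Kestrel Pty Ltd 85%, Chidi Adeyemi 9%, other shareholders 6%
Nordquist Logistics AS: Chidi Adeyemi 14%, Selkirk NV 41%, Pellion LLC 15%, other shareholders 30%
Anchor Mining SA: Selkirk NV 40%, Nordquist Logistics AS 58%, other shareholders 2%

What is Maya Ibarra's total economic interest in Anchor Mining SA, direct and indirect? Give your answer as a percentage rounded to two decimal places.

Maya reaches Anchor along 3 paths.
Via Selkirk: 85% × 40% = 34%.
Via Selkirk → Nordquist: 85% × 41% × 58% = 20.213%.
Via Kestrel → Pellion → Nordquist: 77% × 85% × 15% × 58% = 5.69415%.
Total: 34% + 20.213% + 5.69415% = 59.90715%.
Rounded: 59.91%.

59.91%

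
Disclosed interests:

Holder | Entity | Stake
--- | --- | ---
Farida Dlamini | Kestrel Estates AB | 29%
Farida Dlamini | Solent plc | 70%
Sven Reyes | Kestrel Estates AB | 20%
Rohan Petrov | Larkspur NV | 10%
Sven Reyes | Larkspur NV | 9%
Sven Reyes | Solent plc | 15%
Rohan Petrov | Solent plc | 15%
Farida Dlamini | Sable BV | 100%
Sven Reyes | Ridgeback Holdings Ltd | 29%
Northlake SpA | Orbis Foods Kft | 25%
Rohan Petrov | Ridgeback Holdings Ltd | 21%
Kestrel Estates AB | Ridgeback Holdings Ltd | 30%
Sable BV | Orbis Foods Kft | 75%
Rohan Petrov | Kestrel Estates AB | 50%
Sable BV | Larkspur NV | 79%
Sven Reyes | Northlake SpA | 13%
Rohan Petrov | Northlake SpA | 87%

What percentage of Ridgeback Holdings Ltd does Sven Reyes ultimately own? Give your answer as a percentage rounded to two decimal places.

35.00%

Sven reaches Ridgeback along 2 paths.
Direct stake: 29% = 29%.
Via Kestrel: 20% × 30% = 6%.
Total: 29% + 6% = 35%.
Rounded: 35.00%.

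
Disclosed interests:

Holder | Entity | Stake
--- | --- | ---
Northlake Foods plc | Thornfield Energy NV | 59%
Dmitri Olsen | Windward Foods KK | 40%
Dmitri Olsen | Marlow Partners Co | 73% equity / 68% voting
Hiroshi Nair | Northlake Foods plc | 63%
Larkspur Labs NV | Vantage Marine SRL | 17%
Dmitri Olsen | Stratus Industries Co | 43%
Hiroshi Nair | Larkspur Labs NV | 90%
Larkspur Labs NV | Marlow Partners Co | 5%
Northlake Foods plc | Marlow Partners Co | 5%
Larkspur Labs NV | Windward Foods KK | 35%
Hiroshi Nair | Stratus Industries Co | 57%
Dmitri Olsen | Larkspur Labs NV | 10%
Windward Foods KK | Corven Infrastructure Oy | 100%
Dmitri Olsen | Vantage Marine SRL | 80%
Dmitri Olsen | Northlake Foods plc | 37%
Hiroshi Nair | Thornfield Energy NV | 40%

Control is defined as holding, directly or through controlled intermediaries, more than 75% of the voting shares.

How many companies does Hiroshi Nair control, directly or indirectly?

1

Hiroshi holds 90% of Larkspur, so Hiroshi controls Larkspur.
No other company's threshold is met.
Hiroshi controls 1 company.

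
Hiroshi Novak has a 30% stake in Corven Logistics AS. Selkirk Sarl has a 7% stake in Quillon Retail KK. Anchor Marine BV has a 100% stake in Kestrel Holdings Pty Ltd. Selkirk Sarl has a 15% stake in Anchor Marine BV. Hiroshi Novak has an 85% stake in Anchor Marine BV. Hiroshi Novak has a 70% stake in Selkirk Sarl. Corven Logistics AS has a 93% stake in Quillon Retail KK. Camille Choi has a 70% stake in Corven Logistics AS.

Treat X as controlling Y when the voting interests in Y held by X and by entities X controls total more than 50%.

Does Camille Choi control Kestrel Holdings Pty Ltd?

Camille holds 70% of Corven, so Camille controls Corven.
Corven holds 93% of Quillon, so Camille controls Quillon.
Neither Camille nor any entity Camille controls holds any voting interest in Kestrel.
So Camille does not control Kestrel.

No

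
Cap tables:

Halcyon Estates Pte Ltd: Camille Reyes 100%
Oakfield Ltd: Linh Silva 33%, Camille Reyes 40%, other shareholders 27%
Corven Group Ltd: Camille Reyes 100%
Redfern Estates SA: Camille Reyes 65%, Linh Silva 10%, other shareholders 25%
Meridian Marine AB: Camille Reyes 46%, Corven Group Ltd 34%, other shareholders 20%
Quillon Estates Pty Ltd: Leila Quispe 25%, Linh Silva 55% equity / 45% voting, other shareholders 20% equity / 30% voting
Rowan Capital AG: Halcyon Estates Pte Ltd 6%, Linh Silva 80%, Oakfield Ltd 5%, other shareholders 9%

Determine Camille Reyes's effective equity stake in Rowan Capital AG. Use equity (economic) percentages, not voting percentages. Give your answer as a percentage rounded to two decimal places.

8.00%

Camille reaches Rowan along 2 paths.
Via Halcyon: 100% × 6% = 6%.
Via Oakfield: 40% × 5% = 2%.
Total: 6% + 2% = 8%.
Rounded: 8.00%.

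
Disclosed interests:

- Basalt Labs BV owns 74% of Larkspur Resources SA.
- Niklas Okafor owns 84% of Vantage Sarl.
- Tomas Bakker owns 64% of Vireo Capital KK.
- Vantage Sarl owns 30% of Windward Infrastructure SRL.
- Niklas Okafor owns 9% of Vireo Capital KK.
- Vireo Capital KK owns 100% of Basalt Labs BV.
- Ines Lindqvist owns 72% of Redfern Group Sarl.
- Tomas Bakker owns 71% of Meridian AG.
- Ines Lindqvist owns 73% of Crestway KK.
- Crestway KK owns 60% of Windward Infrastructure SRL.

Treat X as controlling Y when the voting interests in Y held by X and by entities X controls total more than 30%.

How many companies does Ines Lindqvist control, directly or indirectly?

3

Ines holds 72% of Redfern, so Ines controls Redfern.
Ines holds 73% of Crestway, so Ines controls Crestway.
Crestway holds 60% of Windward, so Ines controls Windward.
No other company's threshold is met.
Ines controls 3 companies.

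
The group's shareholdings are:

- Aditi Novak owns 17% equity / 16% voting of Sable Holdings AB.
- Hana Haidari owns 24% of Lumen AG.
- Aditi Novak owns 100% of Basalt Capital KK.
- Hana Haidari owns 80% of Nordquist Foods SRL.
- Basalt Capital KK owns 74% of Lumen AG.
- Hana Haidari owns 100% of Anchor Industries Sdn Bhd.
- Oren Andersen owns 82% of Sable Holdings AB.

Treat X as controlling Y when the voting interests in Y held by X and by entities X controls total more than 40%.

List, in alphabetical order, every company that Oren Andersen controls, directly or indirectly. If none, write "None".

Oren holds 82% of Sable, so Oren controls Sable.
No other company's threshold is met.

Sable Holdings AB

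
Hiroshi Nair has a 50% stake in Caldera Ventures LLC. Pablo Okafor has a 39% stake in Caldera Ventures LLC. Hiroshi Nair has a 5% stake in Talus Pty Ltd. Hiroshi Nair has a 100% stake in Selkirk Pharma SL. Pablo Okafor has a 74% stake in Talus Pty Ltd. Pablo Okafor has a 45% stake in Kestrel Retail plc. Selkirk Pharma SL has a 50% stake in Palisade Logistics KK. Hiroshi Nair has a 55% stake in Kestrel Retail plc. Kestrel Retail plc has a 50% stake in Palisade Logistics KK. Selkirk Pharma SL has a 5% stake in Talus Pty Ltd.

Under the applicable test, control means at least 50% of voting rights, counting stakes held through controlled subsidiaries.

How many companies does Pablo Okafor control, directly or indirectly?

1

Pablo holds 74% of Talus, so Pablo controls Talus.
No other company's threshold is met.
Pablo controls 1 company.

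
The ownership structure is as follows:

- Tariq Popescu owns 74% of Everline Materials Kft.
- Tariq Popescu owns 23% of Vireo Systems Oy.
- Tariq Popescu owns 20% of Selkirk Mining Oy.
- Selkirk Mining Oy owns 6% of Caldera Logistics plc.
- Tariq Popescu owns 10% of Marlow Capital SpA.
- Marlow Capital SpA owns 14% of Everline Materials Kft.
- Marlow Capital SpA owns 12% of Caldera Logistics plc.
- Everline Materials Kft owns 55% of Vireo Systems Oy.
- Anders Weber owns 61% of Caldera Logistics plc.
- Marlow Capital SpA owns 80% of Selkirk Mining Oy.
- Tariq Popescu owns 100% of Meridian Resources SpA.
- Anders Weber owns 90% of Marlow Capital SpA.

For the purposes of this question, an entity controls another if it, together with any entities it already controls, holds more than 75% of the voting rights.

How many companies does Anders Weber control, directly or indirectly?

Anders holds 90% of Marlow, so Anders controls Marlow.
Marlow holds 80% of Selkirk, so Anders controls Selkirk.
Marlow and Anders and Selkirk together hold 12% + 61% + 6% = 79% of Caldera, so Anders controls Caldera.
No other company's threshold is met.
Anders controls 3 companies.

3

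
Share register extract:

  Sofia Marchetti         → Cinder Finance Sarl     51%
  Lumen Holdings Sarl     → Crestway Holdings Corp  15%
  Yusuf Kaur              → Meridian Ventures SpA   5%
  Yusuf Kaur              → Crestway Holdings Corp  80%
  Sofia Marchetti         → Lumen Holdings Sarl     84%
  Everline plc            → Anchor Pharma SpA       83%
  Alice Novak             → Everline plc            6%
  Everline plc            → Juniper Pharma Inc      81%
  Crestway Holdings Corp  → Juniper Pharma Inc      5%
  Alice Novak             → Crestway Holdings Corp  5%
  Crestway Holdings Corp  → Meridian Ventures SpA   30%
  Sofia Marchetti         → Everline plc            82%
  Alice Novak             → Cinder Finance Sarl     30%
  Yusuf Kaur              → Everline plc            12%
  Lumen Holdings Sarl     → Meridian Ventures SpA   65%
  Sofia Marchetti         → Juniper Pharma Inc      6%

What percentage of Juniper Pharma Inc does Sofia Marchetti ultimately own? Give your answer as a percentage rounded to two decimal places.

Sofia reaches Juniper along 3 paths.
Direct stake: 6% = 6%.
Via Lumen → Crestway: 84% × 15% × 5% = 0.63%.
Via Everline: 82% × 81% = 66.42%.
Total: 6% + 0.63% + 66.42% = 73.05%.

73.05%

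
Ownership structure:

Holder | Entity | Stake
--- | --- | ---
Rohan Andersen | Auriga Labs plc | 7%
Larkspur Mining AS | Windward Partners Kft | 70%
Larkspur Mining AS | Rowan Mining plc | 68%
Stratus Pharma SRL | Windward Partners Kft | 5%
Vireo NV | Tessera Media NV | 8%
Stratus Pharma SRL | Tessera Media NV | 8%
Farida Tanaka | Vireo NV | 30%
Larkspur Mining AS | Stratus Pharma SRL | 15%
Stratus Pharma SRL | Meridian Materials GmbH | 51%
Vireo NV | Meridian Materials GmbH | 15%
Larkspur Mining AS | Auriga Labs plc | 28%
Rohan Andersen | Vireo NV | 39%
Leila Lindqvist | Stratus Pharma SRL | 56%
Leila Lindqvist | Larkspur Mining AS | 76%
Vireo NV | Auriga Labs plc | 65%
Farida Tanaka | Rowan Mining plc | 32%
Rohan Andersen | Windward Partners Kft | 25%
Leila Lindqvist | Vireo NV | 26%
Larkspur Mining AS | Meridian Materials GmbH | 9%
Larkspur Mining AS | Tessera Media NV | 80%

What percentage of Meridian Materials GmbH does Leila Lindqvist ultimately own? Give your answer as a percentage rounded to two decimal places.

Leila reaches Meridian along 4 paths.
Via Larkspur: 76% × 9% = 6.84%.
Via Vireo: 26% × 15% = 3.9%.
Via Stratus: 56% × 51% = 28.56%.
Via Larkspur → Stratus: 76% × 15% × 51% = 5.814%.
Total: 6.84% + 3.9% + 28.56% + 5.814% = 45.114%.
Rounded: 45.11%.

45.11%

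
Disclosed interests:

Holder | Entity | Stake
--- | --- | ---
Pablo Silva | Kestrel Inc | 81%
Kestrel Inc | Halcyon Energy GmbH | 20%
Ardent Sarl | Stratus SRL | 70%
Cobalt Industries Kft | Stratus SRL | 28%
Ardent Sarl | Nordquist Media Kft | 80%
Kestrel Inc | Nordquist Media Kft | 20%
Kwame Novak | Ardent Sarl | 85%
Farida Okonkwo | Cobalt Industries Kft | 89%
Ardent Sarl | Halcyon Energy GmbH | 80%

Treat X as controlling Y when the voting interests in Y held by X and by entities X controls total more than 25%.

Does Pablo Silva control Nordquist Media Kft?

No

Pablo holds 81% of Kestrel, so Pablo controls Kestrel.
In Nordquist, Pablo's side holds only 20%, not > 25%.
So Pablo does not control Nordquist.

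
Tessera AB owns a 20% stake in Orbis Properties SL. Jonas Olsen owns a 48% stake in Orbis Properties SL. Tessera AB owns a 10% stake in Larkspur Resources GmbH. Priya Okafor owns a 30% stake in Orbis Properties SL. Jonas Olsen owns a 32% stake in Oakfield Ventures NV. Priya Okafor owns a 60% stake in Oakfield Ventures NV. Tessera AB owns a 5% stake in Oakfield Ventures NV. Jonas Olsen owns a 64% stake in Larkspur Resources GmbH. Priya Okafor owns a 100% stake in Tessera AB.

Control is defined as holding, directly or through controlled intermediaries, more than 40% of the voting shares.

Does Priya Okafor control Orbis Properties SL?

Priya holds 100% of Tessera, so Priya controls Tessera.
Tessera and Priya together hold 20% + 30% = 50% of Orbis, so Priya controls Orbis.

Yes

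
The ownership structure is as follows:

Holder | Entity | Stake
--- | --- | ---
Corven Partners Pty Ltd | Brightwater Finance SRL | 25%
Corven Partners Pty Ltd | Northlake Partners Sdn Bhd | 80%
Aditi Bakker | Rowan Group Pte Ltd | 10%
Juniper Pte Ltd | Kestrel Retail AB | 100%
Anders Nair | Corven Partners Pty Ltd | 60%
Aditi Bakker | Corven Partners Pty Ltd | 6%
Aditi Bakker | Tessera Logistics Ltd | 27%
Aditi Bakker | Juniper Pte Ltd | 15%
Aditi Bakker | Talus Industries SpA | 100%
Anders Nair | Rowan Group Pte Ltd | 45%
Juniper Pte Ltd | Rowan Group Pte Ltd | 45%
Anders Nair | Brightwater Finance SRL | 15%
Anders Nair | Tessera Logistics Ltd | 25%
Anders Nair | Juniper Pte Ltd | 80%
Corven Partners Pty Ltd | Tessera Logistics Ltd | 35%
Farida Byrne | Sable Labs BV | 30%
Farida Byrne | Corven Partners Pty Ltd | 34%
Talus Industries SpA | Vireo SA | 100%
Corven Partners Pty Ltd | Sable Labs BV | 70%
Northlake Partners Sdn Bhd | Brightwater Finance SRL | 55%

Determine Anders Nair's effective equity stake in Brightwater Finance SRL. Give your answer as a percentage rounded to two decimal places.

Anders reaches Brightwater along 3 paths.
Direct stake: 15% = 15%.
Via Corven → Northlake: 60% × 80% × 55% = 26.4%.
Via Corven: 60% × 25% = 15%.
Total: 15% + 26.4% + 15% = 56.4%.
Rounded: 56.40%.

56.40%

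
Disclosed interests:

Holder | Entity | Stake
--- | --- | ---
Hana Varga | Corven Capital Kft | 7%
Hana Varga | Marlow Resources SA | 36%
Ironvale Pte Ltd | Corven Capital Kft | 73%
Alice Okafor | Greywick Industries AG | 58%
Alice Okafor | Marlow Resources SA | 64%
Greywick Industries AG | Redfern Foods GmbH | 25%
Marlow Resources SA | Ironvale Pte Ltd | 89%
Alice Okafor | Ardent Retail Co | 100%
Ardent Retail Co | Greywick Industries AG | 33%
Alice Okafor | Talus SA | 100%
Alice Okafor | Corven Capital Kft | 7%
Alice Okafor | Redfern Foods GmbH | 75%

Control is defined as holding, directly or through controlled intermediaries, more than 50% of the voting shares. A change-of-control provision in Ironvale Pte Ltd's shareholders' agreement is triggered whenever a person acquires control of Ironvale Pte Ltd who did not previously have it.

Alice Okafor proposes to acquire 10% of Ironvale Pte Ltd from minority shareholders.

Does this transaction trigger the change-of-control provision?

No

The purchase changes only Alice's holdings, so Alice is the only person who could newly come to control Ironvale.
Alice holds 64% of Marlow, so Alice controls Marlow.
Marlow holds 89% of Ironvale, so Alice controls Ironvale.
So Alice already controls Ironvale before the transaction.
After the purchase, Alice holds 10% of Ironvale directly.
Alice controlled Ironvale already, so this is not a new person acquiring control; every other person's position is unchanged or reduced.
No new person acquires control, so the clause is not triggered.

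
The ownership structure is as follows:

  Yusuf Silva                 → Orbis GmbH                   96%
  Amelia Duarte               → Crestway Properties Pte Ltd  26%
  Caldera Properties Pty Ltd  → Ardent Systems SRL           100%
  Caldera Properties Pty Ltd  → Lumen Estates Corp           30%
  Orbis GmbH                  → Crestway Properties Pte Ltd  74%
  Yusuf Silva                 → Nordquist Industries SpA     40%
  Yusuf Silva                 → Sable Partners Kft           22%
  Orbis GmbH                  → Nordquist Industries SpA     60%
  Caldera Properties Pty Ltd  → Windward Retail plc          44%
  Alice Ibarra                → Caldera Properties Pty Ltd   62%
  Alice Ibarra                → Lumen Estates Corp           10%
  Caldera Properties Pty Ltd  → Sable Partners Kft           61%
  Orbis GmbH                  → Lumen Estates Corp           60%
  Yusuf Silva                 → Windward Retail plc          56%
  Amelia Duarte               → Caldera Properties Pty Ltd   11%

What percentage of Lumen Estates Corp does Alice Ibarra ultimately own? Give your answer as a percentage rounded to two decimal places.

28.60%

Alice reaches Lumen along 2 paths.
Via Caldera: 62% × 30% = 18.6%.
Direct stake: 10% = 10%.
Total: 18.6% + 10% = 28.6%.
Rounded: 28.60%.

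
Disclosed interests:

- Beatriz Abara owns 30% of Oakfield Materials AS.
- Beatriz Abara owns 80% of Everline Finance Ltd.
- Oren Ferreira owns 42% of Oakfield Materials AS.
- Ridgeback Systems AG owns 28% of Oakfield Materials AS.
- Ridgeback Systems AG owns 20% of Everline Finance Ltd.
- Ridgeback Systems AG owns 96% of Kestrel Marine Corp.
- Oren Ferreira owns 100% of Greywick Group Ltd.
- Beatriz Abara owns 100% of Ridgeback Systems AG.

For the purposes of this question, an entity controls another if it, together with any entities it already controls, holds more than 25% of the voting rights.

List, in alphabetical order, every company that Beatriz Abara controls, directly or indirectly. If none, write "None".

Beatriz holds 100% of Ridgeback, so Beatriz controls Ridgeback.
Ridgeback holds 96% of Kestrel, so Beatriz controls Kestrel.
Beatriz and Ridgeback together hold 30% + 28% = 58% of Oakfield, so Beatriz controls Oakfield.
Beatriz and Ridgeback together hold 80% + 20% = 100% of Everline, so Beatriz controls Everline.
No other company's threshold is met.

Everline Finance Ltd, Kestrel Marine Corp, Oakfield Materials AS, Ridgeback Systems AG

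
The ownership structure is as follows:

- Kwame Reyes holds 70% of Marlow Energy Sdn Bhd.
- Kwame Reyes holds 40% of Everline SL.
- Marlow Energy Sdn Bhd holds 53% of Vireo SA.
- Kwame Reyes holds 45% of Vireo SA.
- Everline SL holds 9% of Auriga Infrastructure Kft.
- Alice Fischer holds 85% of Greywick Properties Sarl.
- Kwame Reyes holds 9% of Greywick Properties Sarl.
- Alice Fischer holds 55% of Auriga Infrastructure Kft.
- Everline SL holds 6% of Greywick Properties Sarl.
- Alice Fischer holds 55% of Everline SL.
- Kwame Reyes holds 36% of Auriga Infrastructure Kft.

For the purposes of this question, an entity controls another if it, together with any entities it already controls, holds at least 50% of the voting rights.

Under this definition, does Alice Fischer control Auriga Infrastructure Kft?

Yes

Alice holds 55% of Everline, so Alice controls Everline.
Everline and Alice together hold 9% + 55% = 64% of Auriga, so Alice controls Auriga.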